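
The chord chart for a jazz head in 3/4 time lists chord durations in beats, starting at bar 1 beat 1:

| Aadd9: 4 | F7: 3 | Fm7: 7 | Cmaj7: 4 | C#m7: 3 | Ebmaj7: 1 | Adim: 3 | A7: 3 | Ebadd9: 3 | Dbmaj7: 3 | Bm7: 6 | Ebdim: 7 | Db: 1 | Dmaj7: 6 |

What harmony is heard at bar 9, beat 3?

Beat 3 of bar 9 is beat (9−1)×3 + 3 = 27 overall.
Running totals: Aadd9 ends at 4, F7 ends at 7, Fm7 ends at 14, Cmaj7 ends at 18, C#m7 ends at 21, Ebmaj7 ends at 22, Adim ends at 25, A7 ends at 28.
Beat 27 falls within A7.

A7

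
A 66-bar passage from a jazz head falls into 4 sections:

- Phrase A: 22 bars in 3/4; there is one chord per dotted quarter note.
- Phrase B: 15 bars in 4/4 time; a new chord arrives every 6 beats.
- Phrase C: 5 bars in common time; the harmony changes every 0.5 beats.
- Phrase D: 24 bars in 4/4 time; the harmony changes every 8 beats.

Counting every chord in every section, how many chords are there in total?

106 chords

A has 66 beats and chords last 1.5 each, so 44 chords.
B has 60 beats and chords last 6 each, so 10 chords.
C has 20 beats and chords last 0.5 each, so 40 chords.
D has 96 beats and chords last 8 each, so 12 chords.
Total: 44 + 10 + 40 + 12 = 106.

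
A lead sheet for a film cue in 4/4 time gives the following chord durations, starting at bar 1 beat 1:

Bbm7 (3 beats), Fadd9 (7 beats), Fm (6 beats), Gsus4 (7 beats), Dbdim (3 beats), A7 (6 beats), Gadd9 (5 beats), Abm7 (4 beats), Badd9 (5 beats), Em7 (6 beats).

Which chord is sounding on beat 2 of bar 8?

A7

Beat 2 of bar 8 is beat (8−1)×4 + 2 = 30 overall.
Running totals: Bbm7 ends at 3, Fadd9 ends at 10, Fm ends at 16, Gsus4 ends at 23, Dbdim ends at 26, A7 ends at 32.
Beat 30 falls within A7.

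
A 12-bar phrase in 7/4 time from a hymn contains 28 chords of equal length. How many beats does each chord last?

12 bars × 7 beats/bar = 84 beats total.
84 beats ÷ 28 chords = 3 beats per chord.
(That is a dotted half note.)

3 beats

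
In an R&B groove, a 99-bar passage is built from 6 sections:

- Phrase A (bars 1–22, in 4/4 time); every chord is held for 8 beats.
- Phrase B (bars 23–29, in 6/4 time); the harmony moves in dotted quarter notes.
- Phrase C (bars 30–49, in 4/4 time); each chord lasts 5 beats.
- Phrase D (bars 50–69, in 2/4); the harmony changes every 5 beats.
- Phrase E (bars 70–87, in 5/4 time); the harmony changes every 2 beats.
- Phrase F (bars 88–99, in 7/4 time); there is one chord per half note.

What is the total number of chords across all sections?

150 chords

A: 22·4 = 88 beats, 88/8 = 11 chords.
B: 7·6 = 42 beats, 42/1.5 = 28 chords.
C: 20·4 = 80 beats, 80/5 = 16 chords.
D: 20·2 = 40 beats, 40/5 = 8 chords.
E: 18·5 = 90 beats, 90/2 = 45 chords.
F: 12·7 = 84 beats, 84/2 = 42 chords.
Total: 11 + 28 + 16 + 8 + 45 + 42 = 150.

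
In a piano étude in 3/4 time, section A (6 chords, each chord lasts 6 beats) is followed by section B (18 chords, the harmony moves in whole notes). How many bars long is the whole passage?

36 bars

A: 6 × 6 = 36 beats = 12 bars.
B: 18 × 4 = 72 beats = 24 bars.
Total: 12 + 24 = 36 bars.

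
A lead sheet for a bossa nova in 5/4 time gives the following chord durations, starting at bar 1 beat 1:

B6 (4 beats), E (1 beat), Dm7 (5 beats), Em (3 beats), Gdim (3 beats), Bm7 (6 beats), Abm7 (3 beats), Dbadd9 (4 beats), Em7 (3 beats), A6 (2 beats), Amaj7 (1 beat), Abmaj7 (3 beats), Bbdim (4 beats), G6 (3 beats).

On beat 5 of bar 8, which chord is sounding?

Beat 5 of bar 8 is beat (8−1)×5 + 5 = 40 overall.
Running totals: B6 ends at 4, E ends at 5, Dm7 ends at 10, Em ends at 13, Gdim ends at 16, Bm7 ends at 22, Abm7 ends at 25, Dbadd9 ends at 29, Em7 ends at 32, A6 ends at 34, Amaj7 ends at 35, Abmaj7 ends at 38, Bbdim ends at 42.
Beat 40 falls within Bbdim.

Bbdim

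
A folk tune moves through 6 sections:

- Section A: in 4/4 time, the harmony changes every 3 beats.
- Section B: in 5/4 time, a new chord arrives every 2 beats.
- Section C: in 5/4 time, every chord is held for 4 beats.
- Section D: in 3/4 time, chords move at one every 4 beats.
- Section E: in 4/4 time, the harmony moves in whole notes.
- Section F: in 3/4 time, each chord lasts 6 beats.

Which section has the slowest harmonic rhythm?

A: 4 beats/bar ÷ 3 beats/chord = 4/3 chords/bar.
B: 5 beats/bar ÷ 2 beats/chord = 2.5 chords/bar.
C: 5 beats/bar ÷ 4 beats/chord = 1.25 chords/bar.
D: 3 beats/bar ÷ 4 beats/chord = 0.75 chords/bar.
E: 4 beats/bar ÷ 4 beats/chord = 1 chord/bar.
F: 3 beats/bar ÷ 6 beats/chord = 0.5 chords/bar.
Slowest is F at 0.5 chords/bar.

Section F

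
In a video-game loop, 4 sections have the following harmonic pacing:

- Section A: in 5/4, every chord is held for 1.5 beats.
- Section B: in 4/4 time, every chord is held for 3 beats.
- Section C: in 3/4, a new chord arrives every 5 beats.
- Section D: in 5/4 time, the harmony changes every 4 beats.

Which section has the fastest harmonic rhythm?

A: each chord is 1.5 beats in 5/4, so 10/3 per bar.
B: each chord is 3 beats in 4/4, so 4/3 per bar.
C: each chord is 5 beats in 3/4, so 0.6 per bar.
D: each chord is 4 beats in 5/4, so 1.25 per bar.
Fastest is A at 10/3 chords/bar.

Section A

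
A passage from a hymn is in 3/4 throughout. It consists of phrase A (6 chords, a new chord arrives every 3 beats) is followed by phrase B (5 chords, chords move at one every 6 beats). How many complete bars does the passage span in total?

16 bars

A: 6 × 3 = 18 beats = 6 bars.
B: 5 × 6 = 30 beats = 10 bars.
Total: 6 + 10 = 16 bars.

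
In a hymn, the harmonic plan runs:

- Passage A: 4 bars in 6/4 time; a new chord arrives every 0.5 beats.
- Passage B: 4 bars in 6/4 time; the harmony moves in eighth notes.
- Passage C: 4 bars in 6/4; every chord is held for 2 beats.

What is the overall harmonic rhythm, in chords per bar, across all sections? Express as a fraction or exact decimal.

A: 4 × 6 = 24 beats ÷ 0.5 = 48 chords.
B: 4 × 6 = 24 beats ÷ 0.5 = 48 chords.
C: 4 × 6 = 24 beats ÷ 2 = 12 chords.
Overall: 108 chords over 12 bars → 108/12 = 9 chords per bar.

9 chords per bar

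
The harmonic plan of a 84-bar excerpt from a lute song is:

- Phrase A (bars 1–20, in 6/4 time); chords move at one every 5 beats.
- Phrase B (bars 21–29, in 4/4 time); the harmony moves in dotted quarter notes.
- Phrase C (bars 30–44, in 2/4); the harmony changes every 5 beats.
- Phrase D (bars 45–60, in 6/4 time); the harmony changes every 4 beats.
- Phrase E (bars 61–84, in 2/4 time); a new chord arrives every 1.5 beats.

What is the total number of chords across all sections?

A has 120 beats and chords last 5 each, so 24 chords.
B has 36 beats and chords last 1.5 each, so 24 chords.
C has 30 beats and chords last 5 each, so 6 chords.
D has 96 beats and chords last 4 each, so 24 chords.
E has 48 beats and chords last 1.5 each, so 32 chords.
Total: 24 + 24 + 6 + 24 + 32 = 110.

110 chords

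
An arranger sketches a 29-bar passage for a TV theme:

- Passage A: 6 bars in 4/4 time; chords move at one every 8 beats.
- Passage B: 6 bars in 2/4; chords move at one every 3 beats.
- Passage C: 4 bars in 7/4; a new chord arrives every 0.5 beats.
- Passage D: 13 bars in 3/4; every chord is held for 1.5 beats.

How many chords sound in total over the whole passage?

A: 6 bars × 4 beats = 24 beats; 8 beats/chord → 3 chords.
B: 6 bars × 2 beats = 12 beats; 3 beats/chord → 4 chords.
C: 4 bars × 7 beats = 28 beats; 0.5 beats/chord → 56 chords.
D: 13 bars × 3 beats = 39 beats; 1.5 beats/chord → 26 chords.
Total: 3 + 4 + 56 + 26 = 89.

89 chords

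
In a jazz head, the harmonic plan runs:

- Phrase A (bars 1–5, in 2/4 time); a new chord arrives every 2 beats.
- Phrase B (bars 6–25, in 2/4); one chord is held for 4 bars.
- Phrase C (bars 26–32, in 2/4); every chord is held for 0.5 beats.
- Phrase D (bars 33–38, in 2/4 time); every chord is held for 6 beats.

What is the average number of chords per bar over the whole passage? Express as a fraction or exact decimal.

A: 5 bars of 2 beats is 10 beats; at 2 beats each that's 5 chords.
B: 20 bars of 2 beats is 40 beats; at 8 beats each that's 5 chords.
C: 7 bars of 2 beats is 14 beats; at 0.5 beats each that's 28 chords.
D: 6 bars of 2 beats is 12 beats; at 6 beats each that's 2 chords.
Overall: 40 chords over 38 bars → 40/38 = 20/19 chords per bar.

20/19 chords per bar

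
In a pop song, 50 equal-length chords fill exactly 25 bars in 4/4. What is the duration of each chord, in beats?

25 bars × 4 beats/bar = 100 beats total.
100 beats ÷ 50 chords = 2 beats per chord.
(That is a half note.)

2 beats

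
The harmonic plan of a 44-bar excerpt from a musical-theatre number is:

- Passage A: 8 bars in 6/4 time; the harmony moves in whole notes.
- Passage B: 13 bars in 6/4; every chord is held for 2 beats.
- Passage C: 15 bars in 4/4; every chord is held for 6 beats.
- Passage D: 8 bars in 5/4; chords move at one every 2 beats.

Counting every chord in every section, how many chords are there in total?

81 chords

A has 48 beats and chords last 4 each, so 12 chords.
B has 78 beats and chords last 2 each, so 39 chords.
C has 60 beats and chords last 6 each, so 10 chords.
D has 40 beats and chords last 2 each, so 20 chords.
Total: 12 + 39 + 10 + 20 = 81.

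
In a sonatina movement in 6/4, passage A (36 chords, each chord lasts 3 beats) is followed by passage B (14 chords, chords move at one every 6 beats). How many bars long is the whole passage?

A: 36 × 3 = 108 beats = 18 bars.
B: 14 × 6 = 84 beats = 14 bars.
Total: 18 + 14 = 32 bars.

32 bars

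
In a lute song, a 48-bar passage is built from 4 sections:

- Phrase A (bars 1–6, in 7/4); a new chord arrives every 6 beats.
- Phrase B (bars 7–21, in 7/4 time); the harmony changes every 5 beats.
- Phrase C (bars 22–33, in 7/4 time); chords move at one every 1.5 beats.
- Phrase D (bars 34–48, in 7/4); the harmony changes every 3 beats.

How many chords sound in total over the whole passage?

A has 42 beats and chords last 6 each, so 7 chords.
B has 105 beats and chords last 5 each, so 21 chords.
C has 84 beats and chords last 1.5 each, so 56 chords.
D has 105 beats and chords last 3 each, so 35 chords.
Total: 7 + 21 + 56 + 35 = 119.

119 chords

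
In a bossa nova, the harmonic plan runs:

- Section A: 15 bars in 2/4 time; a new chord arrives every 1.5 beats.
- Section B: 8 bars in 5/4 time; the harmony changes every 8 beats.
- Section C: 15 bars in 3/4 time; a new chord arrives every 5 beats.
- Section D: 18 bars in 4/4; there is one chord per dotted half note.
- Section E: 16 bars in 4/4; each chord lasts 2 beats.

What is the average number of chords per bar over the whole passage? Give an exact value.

1.25 chords per bar

A: 15 × 2 = 30 beats ÷ 1.5 = 20 chords.
B: 8 × 5 = 40 beats ÷ 8 = 5 chords.
C: 15 × 3 = 45 beats ÷ 5 = 9 chords.
D: 18 × 4 = 72 beats ÷ 3 = 24 chords.
E: 16 × 4 = 64 beats ÷ 2 = 32 chords.
Overall: 90 chords over 72 bars → 90/72 = 1.25 chords per bar.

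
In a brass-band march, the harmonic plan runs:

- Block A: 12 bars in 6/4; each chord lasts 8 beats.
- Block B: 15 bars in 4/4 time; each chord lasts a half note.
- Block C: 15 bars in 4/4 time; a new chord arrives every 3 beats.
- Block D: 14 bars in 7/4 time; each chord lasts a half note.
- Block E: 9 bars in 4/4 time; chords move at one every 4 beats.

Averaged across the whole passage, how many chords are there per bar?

1.8 chords per bar

A: 12 × 6 = 72 beats ÷ 8 = 9 chords.
B: 15 × 4 = 60 beats ÷ 2 = 30 chords.
C: 15 × 4 = 60 beats ÷ 3 = 20 chords.
D: 14 × 7 = 98 beats ÷ 2 = 49 chords.
E: 9 × 4 = 36 beats ÷ 4 = 9 chords.
Overall: 117 chords over 65 bars → 117/65 = 1.8 chords per bar.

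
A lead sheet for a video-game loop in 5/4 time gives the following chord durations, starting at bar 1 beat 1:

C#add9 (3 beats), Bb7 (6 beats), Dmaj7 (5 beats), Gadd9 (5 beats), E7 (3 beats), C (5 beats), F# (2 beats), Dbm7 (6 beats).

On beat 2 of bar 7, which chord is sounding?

Dbm7

Beat 2 of bar 7 is beat (7−1)×5 + 2 = 32 overall.
Running totals: C#add9 ends at 3, Bb7 ends at 9, Dmaj7 ends at 14, Gadd9 ends at 19, E7 ends at 22, C ends at 27, F# ends at 29, Dbm7 ends at 35.
Beat 32 falls within Dbm7.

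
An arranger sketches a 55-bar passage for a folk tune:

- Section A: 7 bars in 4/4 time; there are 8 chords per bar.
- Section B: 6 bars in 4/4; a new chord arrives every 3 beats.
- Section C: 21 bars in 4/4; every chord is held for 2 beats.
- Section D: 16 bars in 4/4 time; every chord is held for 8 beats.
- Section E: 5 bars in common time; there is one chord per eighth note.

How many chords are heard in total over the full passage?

A has 28 beats and chords last 0.5 each, so 56 chords.
B has 24 beats and chords last 3 each, so 8 chords.
C has 84 beats and chords last 2 each, so 42 chords.
D has 64 beats and chords last 8 each, so 8 chords.
E has 20 beats and chords last 0.5 each, so 40 chords.
Total: 56 + 8 + 42 + 8 + 40 = 154.

154 chords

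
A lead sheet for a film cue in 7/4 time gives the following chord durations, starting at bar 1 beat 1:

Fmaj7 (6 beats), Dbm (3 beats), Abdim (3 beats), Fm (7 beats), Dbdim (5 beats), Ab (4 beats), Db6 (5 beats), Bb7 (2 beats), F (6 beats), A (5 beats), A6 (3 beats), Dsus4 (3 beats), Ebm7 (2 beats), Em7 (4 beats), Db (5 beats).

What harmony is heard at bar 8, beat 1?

Beat 1 of bar 8 is beat (8−1)×7 + 1 = 50 overall.
Running totals: Fmaj7 ends at 6, Dbm ends at 9, Abdim ends at 12, Fm ends at 19, Dbdim ends at 24, Ab ends at 28, Db6 ends at 33, Bb7 ends at 35, F ends at 41, A ends at 46, A6 ends at 49, Dsus4 ends at 52.
Beat 50 falls within Dsus4.

Dsus4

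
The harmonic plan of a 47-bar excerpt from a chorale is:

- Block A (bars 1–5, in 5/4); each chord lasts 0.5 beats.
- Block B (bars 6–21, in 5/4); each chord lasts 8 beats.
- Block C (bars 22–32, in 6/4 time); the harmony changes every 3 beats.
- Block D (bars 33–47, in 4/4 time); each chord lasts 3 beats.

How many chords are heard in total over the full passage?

A: 5·5 = 25 beats, 25/0.5 = 50 chords.
B: 16·5 = 80 beats, 80/8 = 10 chords.
C: 11·6 = 66 beats, 66/3 = 22 chords.
D: 15·4 = 60 beats, 60/3 = 20 chords.
Total: 50 + 10 + 22 + 20 = 102.

102 chords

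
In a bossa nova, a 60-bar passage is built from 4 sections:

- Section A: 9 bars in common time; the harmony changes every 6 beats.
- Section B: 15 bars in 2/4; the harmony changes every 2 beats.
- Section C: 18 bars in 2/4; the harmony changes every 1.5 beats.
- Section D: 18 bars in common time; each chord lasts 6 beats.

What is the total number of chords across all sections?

57 chords

A: 9·4 = 36 beats, 36/6 = 6 chords.
B: 15·2 = 30 beats, 30/2 = 15 chords.
C: 18·2 = 36 beats, 36/1.5 = 24 chords.
D: 18·4 = 72 beats, 72/6 = 12 chords.
Total: 6 + 15 + 24 + 12 = 57.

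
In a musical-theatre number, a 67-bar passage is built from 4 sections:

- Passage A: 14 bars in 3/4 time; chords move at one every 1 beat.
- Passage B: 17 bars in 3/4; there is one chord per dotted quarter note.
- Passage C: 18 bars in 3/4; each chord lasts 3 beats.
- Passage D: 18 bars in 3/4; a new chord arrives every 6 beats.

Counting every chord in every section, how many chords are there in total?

A: 14·3 = 42 beats, 42/1 = 42 chords.
B: 17·3 = 51 beats, 51/1.5 = 34 chords.
C: 18·3 = 54 beats, 54/3 = 18 chords.
D: 18·3 = 54 beats, 54/6 = 9 chords.
Total: 42 + 34 + 18 + 9 = 103.

103 chords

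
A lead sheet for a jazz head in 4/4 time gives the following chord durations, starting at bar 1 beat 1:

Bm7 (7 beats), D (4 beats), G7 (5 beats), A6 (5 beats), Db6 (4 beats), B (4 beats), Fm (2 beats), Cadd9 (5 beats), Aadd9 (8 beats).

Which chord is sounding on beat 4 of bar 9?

Cadd9

Beat 4 of bar 9 is beat (9−1)×4 + 4 = 36 overall.
Running totals: Bm7 ends at 7, D ends at 11, G7 ends at 16, A6 ends at 21, Db6 ends at 25, B ends at 29, Fm ends at 31, Cadd9 ends at 36.
Beat 36 falls within Cadd9.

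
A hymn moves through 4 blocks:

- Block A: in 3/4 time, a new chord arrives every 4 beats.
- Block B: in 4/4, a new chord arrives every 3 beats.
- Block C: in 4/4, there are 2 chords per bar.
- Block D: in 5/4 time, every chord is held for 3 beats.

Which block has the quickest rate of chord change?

A: 3/4 = 0.75 chords/bar.
B: 4/3 = 4/3 chords/bar.
C: 4/2 = 2 chords/bar.
D: 5/3 = 5/3 chords/bar.
Fastest is C at 2 chords/bar.

Block C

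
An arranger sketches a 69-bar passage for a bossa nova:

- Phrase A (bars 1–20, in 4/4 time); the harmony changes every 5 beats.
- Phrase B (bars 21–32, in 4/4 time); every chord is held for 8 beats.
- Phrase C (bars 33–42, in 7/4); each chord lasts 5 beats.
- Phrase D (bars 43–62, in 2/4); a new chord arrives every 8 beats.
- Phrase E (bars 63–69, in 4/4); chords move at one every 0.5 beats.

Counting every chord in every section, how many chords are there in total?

A: 20 bars × 4 beats = 80 beats; 5 beats/chord → 16 chords.
B: 12 bars × 4 beats = 48 beats; 8 beats/chord → 6 chords.
C: 10 bars × 7 beats = 70 beats; 5 beats/chord → 14 chords.
D: 20 bars × 2 beats = 40 beats; 8 beats/chord → 5 chords.
E: 7 bars × 4 beats = 28 beats; 0.5 beats/chord → 56 chords.
Total: 16 + 6 + 14 + 5 + 56 = 97.

97 chords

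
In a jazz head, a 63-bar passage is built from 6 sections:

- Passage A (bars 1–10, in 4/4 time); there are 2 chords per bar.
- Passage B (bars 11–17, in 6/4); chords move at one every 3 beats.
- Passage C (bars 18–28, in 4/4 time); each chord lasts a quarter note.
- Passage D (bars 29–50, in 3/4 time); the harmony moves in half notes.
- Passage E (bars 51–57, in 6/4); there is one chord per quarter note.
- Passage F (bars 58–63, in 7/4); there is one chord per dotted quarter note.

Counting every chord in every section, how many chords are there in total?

A has 40 beats and chords last 2 each, so 20 chords.
B has 42 beats and chords last 3 each, so 14 chords.
C has 44 beats and chords last 1 each, so 44 chords.
D has 66 beats and chords last 2 each, so 33 chords.
E has 42 beats and chords last 1 each, so 42 chords.
F has 42 beats and chords last 1.5 each, so 28 chords.
Total: 20 + 14 + 44 + 33 + 42 + 28 = 181.

181 chords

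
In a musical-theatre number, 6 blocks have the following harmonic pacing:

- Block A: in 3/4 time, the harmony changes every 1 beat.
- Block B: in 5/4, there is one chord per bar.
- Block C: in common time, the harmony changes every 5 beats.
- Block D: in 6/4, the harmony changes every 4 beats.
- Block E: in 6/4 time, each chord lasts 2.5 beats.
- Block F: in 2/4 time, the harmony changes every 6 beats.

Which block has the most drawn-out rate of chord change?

A: 3 beats/bar ÷ 1 beat/chord = 3 chords/bar.
B: 5 beats/bar ÷ 5 beats/chord = 1 chord/bar.
C: 4 beats/bar ÷ 5 beats/chord = 0.8 chords/bar.
D: 6 beats/bar ÷ 4 beats/chord = 1.5 chords/bar.
E: 6 beats/bar ÷ 2.5 beats/chord = 2.4 chords/bar.
F: 2 beats/bar ÷ 6 beats/chord = 1/3 chords/bar.
Slowest is F at 1/3 chords/bar.

Block F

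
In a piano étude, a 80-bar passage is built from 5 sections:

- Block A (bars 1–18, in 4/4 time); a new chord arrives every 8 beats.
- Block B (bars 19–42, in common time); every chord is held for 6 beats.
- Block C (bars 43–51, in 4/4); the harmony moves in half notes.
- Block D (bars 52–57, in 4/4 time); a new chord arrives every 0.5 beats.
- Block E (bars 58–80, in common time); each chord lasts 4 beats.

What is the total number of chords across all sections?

114 chords

A has 72 beats and chords last 8 each, so 9 chords.
B has 96 beats and chords last 6 each, so 16 chords.
C has 36 beats and chords last 2 each, so 18 chords.
D has 24 beats and chords last 0.5 each, so 48 chords.
E has 92 beats and chords last 4 each, so 23 chords.
Total: 9 + 16 + 18 + 48 + 23 = 114.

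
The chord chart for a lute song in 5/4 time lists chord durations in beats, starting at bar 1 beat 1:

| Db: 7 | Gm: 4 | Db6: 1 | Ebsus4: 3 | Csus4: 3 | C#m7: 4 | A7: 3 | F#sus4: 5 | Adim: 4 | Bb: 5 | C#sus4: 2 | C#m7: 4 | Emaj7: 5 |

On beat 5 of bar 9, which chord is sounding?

C#m7

Beat 5 of bar 9 is beat (9−1)×5 + 5 = 45 overall.
Running totals: Db ends at 7, Gm ends at 11, Db6 ends at 12, Ebsus4 ends at 15, Csus4 ends at 18, C#m7 ends at 22, A7 ends at 25, F#sus4 ends at 30, Adim ends at 34, Bb ends at 39, C#sus4 ends at 41, C#m7 ends at 45.
Beat 45 falls within C#m7.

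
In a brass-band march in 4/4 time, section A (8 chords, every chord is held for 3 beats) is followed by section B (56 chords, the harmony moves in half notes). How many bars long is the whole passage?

34 bars

A: 8 × 3 = 24 beats = 6 bars.
B: 56 × 2 = 112 beats = 28 bars.
Total: 6 + 28 = 34 bars.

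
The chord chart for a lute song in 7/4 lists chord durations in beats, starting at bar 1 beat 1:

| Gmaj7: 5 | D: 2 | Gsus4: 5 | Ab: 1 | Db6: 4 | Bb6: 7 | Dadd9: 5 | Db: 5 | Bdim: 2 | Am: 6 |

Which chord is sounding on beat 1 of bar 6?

Beat 1 of bar 6 is beat (6−1)×7 + 1 = 36 overall.
Running totals: Gmaj7 ends at 5, D ends at 7, Gsus4 ends at 12, Ab ends at 13, Db6 ends at 17, Bb6 ends at 24, Dadd9 ends at 29, Db ends at 34, Bdim ends at 36.
Beat 36 falls within Bdim.

Bdim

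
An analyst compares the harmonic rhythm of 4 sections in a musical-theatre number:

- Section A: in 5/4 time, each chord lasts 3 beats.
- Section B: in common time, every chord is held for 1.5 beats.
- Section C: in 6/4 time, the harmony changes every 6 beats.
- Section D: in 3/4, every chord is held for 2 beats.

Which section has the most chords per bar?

Section B

A: 5 beats/bar ÷ 3 beats/chord = 5/3 chords/bar.
B: 4 beats/bar ÷ 1.5 beats/chord = 8/3 chords/bar.
C: 6 beats/bar ÷ 6 beats/chord = 1 chord/bar.
D: 3 beats/bar ÷ 2 beats/chord = 1.5 chords/bar.
Fastest is B at 8/3 chords/bar.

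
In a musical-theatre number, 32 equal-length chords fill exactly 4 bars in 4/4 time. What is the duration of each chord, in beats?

4 bars × 4 beats/bar = 16 beats total.
16 beats ÷ 32 chords = 0.5 beats per chord.
(That is an eighth note.)

0.5 beats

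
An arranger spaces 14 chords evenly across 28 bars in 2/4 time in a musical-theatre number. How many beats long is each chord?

4 beats

28 bars × 2 beats/bar = 56 beats total.
56 beats ÷ 14 chords = 4 beats per chord.
(That is a whole note.)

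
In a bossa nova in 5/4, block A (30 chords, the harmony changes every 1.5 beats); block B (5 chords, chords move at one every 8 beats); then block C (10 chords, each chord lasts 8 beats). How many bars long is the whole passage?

A: 30 × 1.5 = 45 beats = 9 bars.
B: 5 × 8 = 40 beats = 8 bars.
C: 10 × 8 = 80 beats = 16 bars.
Total: 9 + 8 + 16 = 33 bars.

33 bars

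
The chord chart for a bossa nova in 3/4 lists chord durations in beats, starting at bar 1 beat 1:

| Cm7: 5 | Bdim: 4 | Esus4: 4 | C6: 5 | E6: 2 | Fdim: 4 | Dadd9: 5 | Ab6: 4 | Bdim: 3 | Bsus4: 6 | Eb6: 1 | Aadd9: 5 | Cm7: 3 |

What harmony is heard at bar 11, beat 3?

Ab6

Beat 3 of bar 11 is beat (11−1)×3 + 3 = 33 overall.
Running totals: Cm7 ends at 5, Bdim ends at 9, Esus4 ends at 13, C6 ends at 18, E6 ends at 20, Fdim ends at 24, Dadd9 ends at 29, Ab6 ends at 33.
Beat 33 falls within Ab6.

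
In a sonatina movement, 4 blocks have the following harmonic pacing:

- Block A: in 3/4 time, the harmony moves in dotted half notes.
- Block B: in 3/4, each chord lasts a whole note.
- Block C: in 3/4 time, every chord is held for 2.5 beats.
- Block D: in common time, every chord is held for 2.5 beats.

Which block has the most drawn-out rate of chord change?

Block B

A: each chord is 3 beats in 3/4, so 1 per bar.
B: each chord is 4 beats in 3/4, so 0.75 per bar.
C: each chord is 2.5 beats in 3/4, so 1.2 per bar.
D: each chord is 2.5 beats in 4/4, so 1.6 per bar.
Slowest is B at 0.75 chords/bar.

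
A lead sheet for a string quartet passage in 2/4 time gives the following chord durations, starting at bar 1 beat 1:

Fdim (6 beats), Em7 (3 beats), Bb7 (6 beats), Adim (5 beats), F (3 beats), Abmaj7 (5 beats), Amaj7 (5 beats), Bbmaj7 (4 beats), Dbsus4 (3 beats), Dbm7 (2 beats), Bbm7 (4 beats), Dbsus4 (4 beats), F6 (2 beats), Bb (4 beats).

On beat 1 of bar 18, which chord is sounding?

Beat 1 of bar 18 is beat (18−1)×2 + 1 = 35 overall.
Running totals: Fdim ends at 6, Em7 ends at 9, Bb7 ends at 15, Adim ends at 20, F ends at 23, Abmaj7 ends at 28, Amaj7 ends at 33, Bbmaj7 ends at 37.
Beat 35 falls within Bbmaj7.

Bbmaj7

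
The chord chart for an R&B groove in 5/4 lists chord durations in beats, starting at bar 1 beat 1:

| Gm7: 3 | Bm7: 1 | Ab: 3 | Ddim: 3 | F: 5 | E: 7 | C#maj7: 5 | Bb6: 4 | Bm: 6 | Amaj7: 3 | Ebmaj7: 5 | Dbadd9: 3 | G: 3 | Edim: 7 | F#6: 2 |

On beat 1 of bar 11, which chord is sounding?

G

Beat 1 of bar 11 is beat (11−1)×5 + 1 = 51 overall.
Running totals: Gm7 ends at 3, Bm7 ends at 4, Ab ends at 7, Ddim ends at 10, F ends at 15, E ends at 22, C#maj7 ends at 27, Bb6 ends at 31, Bm ends at 37, Amaj7 ends at 40, Ebmaj7 ends at 45, Dbadd9 ends at 48, G ends at 51.
Beat 51 falls within G.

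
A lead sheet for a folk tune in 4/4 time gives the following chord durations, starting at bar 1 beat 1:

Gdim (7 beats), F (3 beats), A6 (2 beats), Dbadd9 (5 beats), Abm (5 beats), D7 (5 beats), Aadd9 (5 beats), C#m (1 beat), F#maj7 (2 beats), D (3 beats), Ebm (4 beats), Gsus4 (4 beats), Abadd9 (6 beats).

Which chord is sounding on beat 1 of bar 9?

Beat 1 of bar 9 is beat (9−1)×4 + 1 = 33 overall.
Running totals: Gdim ends at 7, F ends at 10, A6 ends at 12, Dbadd9 ends at 17, Abm ends at 22, D7 ends at 27, Aadd9 ends at 32, C#m ends at 33.
Beat 33 falls within C#m.

C#m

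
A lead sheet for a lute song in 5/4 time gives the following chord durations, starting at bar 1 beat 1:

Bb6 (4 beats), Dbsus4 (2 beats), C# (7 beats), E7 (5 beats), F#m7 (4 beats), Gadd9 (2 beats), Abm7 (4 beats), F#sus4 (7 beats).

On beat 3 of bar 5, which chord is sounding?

Gadd9

Beat 3 of bar 5 is beat (5−1)×5 + 3 = 23 overall.
Running totals: Bb6 ends at 4, Dbsus4 ends at 6, C# ends at 13, E7 ends at 18, F#m7 ends at 22, Gadd9 ends at 24.
Beat 23 falls within Gadd9.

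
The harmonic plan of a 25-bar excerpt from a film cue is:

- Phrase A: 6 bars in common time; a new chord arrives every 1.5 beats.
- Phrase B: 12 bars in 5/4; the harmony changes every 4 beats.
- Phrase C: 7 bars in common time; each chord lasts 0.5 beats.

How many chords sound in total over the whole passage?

A: 6·4 = 24 beats, 24/1.5 = 16 chords.
B: 12·5 = 60 beats, 60/4 = 15 chords.
C: 7·4 = 28 beats, 28/0.5 = 56 chords.
Total: 16 + 15 + 56 = 87.

87 chords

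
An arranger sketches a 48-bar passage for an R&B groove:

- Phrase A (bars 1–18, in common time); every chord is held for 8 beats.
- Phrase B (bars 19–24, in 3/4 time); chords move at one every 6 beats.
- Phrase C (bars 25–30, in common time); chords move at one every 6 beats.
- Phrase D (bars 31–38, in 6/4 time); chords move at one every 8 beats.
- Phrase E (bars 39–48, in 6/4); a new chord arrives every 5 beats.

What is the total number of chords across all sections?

A: 18 bars × 4 beats = 72 beats; 8 beats/chord → 9 chords.
B: 6 bars × 3 beats = 18 beats; 6 beats/chord → 3 chords.
C: 6 bars × 4 beats = 24 beats; 6 beats/chord → 4 chords.
D: 8 bars × 6 beats = 48 beats; 8 beats/chord → 6 chords.
E: 10 bars × 6 beats = 60 beats; 5 beats/chord → 12 chords.
Total: 9 + 3 + 4 + 6 + 12 = 34.

34 chords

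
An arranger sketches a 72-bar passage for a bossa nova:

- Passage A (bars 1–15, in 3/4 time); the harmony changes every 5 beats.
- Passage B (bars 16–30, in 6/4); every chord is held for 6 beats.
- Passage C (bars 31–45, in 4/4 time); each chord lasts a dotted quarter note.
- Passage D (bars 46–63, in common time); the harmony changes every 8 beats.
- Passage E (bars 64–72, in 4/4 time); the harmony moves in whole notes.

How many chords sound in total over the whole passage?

82 chords

A: 15 bars × 3 beats = 45 beats; 5 beats/chord → 9 chords.
B: 15 bars × 6 beats = 90 beats; 6 beats/chord → 15 chords.
C: 15 bars × 4 beats = 60 beats; 1.5 beats/chord → 40 chords.
D: 18 bars × 4 beats = 72 beats; 8 beats/chord → 9 chords.
E: 9 bars × 4 beats = 36 beats; 4 beats/chord → 9 chords.
Total: 9 + 15 + 40 + 9 + 9 = 82.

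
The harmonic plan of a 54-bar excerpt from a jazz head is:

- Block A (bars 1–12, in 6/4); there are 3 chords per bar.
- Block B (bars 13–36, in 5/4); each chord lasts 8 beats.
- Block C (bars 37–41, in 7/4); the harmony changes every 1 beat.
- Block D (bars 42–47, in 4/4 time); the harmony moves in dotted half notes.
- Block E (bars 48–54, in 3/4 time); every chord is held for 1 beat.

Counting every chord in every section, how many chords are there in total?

115 chords

A has 72 beats and chords last 2 each, so 36 chords.
B has 120 beats and chords last 8 each, so 15 chords.
C has 35 beats and chords last 1 each, so 35 chords.
D has 24 beats and chords last 3 each, so 8 chords.
E has 21 beats and chords last 1 each, so 21 chords.
Total: 36 + 15 + 35 + 8 + 21 = 115.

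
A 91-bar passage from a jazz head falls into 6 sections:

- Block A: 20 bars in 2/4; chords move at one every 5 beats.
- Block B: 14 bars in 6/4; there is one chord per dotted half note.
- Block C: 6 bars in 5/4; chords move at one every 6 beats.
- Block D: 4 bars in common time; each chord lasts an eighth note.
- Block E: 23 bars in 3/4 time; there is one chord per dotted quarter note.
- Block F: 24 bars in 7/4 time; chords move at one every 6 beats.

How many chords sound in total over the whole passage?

A: 20·2 = 40 beats, 40/5 = 8 chords.
B: 14·6 = 84 beats, 84/3 = 28 chords.
C: 6·5 = 30 beats, 30/6 = 5 chords.
D: 4·4 = 16 beats, 16/0.5 = 32 chords.
E: 23·3 = 69 beats, 69/1.5 = 46 chords.
F: 24·7 = 168 beats, 168/6 = 28 chords.
Total: 8 + 28 + 5 + 32 + 46 + 28 = 147.

147 chords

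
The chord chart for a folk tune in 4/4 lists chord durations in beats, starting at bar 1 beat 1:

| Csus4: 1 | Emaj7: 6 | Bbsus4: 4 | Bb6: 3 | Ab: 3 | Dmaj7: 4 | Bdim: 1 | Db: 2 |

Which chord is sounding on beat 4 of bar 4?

Beat 4 of bar 4 is beat (4−1)×4 + 4 = 16 overall.
Running totals: Csus4 ends at 1, Emaj7 ends at 7, Bbsus4 ends at 11, Bb6 ends at 14, Ab ends at 17.
Beat 16 falls within Ab.

Ab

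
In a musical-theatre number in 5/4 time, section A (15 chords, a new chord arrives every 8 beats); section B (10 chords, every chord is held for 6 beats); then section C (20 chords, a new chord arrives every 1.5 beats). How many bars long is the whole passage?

42 bars

A: 15 × 8 = 120 beats = 24 bars.
B: 10 × 6 = 60 beats = 12 bars.
C: 20 × 1.5 = 30 beats = 6 bars.
Total: 24 + 12 + 6 = 42 bars.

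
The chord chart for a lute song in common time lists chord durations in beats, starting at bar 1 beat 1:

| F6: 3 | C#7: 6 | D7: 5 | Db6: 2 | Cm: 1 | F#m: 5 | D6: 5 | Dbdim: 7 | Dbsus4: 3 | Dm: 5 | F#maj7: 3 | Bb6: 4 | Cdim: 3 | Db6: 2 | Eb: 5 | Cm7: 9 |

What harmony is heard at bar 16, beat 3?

Beat 3 of bar 16 is beat (16−1)×4 + 3 = 63 overall.
Running totals: F6 ends at 3, C#7 ends at 9, D7 ends at 14, Db6 ends at 16, Cm ends at 17, F#m ends at 22, D6 ends at 27, Dbdim ends at 34, Dbsus4 ends at 37, Dm ends at 42, F#maj7 ends at 45, Bb6 ends at 49, Cdim ends at 52, Db6 ends at 54, Eb ends at 59, Cm7 ends at 68.
Beat 63 falls within Cm7.

Cm7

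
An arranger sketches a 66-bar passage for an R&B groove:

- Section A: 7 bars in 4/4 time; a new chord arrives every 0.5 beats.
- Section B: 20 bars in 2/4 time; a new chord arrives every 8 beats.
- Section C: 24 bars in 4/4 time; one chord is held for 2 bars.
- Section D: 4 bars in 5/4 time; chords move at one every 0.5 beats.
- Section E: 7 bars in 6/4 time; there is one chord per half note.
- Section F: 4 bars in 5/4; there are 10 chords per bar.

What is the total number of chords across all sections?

A: 7 bars × 4 beats = 28 beats; 0.5 beats/chord → 56 chords.
B: 20 bars × 2 beats = 40 beats; 8 beats/chord → 5 chords.
C: 24 bars × 4 beats = 96 beats; 8 beats/chord → 12 chords.
D: 4 bars × 5 beats = 20 beats; 0.5 beats/chord → 40 chords.
E: 7 bars × 6 beats = 42 beats; 2 beats/chord → 21 chords.
F: 4 bars × 5 beats = 20 beats; 0.5 beats/chord → 40 chords.
Total: 56 + 5 + 12 + 40 + 21 + 40 = 174.

174 chords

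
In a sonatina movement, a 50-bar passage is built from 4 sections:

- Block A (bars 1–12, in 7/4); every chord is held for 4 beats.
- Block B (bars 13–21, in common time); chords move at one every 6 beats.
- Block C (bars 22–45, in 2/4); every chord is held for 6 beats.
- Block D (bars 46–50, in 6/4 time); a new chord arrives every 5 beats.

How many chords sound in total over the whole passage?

41 chords

A has 84 beats and chords last 4 each, so 21 chords.
B has 36 beats and chords last 6 each, so 6 chords.
C has 48 beats and chords last 6 each, so 8 chords.
D has 30 beats and chords last 5 each, so 6 chords.
Total: 21 + 6 + 8 + 6 = 41.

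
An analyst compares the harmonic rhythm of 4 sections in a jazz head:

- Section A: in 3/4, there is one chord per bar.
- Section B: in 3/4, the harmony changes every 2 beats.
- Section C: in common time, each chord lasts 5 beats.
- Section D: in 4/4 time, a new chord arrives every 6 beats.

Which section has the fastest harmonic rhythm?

Section B

A: 3 beats/bar ÷ 3 beats/chord = 1 chord/bar.
B: 3 beats/bar ÷ 2 beats/chord = 1.5 chords/bar.
C: 4 beats/bar ÷ 5 beats/chord = 0.8 chords/bar.
D: 4 beats/bar ÷ 6 beats/chord = 2/3 chords/bar.
Fastest is B at 1.5 chords/bar.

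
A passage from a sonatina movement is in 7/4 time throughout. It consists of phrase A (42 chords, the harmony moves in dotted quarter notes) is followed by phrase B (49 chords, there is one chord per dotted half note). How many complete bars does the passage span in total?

30 bars

A: 42 × 1.5 = 63 beats = 9 bars.
B: 49 × 3 = 147 beats = 21 bars.
Total: 9 + 21 = 30 bars.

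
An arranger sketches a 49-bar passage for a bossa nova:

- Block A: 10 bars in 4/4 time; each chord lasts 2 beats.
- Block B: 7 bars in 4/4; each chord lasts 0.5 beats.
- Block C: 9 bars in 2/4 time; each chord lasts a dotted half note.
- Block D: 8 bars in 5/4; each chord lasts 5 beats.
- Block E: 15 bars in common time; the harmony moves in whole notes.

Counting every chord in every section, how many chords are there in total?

105 chords

A: 10·4 = 40 beats, 40/2 = 20 chords.
B: 7·4 = 28 beats, 28/0.5 = 56 chords.
C: 9·2 = 18 beats, 18/3 = 6 chords.
D: 8·5 = 40 beats, 40/5 = 8 chords.
E: 15·4 = 60 beats, 60/4 = 15 chords.
Total: 20 + 56 + 6 + 8 + 15 = 105.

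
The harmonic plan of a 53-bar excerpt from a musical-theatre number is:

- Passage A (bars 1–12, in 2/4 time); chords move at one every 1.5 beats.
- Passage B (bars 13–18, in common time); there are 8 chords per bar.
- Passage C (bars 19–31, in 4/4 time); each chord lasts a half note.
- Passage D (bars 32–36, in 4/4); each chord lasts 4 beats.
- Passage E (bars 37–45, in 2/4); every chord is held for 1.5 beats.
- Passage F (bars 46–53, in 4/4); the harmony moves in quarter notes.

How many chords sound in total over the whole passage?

A: 12 bars × 2 beats = 24 beats; 1.5 beats/chord → 16 chords.
B: 6 bars × 4 beats = 24 beats; 0.5 beats/chord → 48 chords.
C: 13 bars × 4 beats = 52 beats; 2 beats/chord → 26 chords.
D: 5 bars × 4 beats = 20 beats; 4 beats/chord → 5 chords.
E: 9 bars × 2 beats = 18 beats; 1.5 beats/chord → 12 chords.
F: 8 bars × 4 beats = 32 beats; 1 beat/chord → 32 chords.
Total: 16 + 48 + 26 + 5 + 12 + 32 = 139.

139 chords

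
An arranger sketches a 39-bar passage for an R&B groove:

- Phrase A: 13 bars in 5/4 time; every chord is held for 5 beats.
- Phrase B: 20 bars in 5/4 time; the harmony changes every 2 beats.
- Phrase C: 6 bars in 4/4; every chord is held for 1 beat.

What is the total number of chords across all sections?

A: 13 bars × 5 beats = 65 beats; 5 beats/chord → 13 chords.
B: 20 bars × 5 beats = 100 beats; 2 beats/chord → 50 chords.
C: 6 bars × 4 beats = 24 beats; 1 beat/chord → 24 chords.
Total: 13 + 50 + 24 = 87.

87 chords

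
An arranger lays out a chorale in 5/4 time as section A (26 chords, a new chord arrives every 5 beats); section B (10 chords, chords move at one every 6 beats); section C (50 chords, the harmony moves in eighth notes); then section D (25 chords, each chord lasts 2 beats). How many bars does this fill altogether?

53 bars

A: 26 × 5 = 130 beats = 26 bars.
B: 10 × 6 = 60 beats = 12 bars.
C: 50 × 0.5 = 25 beats = 5 bars.
D: 25 × 2 = 50 beats = 10 bars.
Total: 26 + 12 + 5 + 10 = 53 bars.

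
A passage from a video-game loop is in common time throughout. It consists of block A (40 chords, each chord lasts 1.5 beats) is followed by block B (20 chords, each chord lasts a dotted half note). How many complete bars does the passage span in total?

A: 40 × 1.5 = 60 beats = 15 bars.
B: 20 × 3 = 60 beats = 15 bars.
Total: 15 + 15 = 30 bars.

30 bars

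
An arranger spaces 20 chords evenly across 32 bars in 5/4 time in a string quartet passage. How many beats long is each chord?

8 beats

32 bars × 5 beats/bar = 160 beats total.
160 beats ÷ 20 chords = 8 beats per chord.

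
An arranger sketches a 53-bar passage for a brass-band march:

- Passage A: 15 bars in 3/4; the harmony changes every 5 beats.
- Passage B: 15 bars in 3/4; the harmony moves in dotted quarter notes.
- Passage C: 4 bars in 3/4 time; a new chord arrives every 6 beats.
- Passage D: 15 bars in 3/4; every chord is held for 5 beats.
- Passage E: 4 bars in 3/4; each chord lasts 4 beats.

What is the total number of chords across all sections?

A has 45 beats and chords last 5 each, so 9 chords.
B has 45 beats and chords last 1.5 each, so 30 chords.
C has 12 beats and chords last 6 each, so 2 chords.
D has 45 beats and chords last 5 each, so 9 chords.
E has 12 beats and chords last 4 each, so 3 chords.
Total: 9 + 30 + 2 + 9 + 3 = 53.

53 chords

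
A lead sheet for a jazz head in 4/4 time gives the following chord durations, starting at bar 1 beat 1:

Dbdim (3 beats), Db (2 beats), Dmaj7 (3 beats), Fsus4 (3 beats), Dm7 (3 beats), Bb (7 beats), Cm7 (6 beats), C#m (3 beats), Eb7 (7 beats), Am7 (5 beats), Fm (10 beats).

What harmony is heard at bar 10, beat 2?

Beat 2 of bar 10 is beat (10−1)×4 + 2 = 38 overall.
Running totals: Dbdim ends at 3, Db ends at 5, Dmaj7 ends at 8, Fsus4 ends at 11, Dm7 ends at 14, Bb ends at 21, Cm7 ends at 27, C#m ends at 30, Eb7 ends at 37, Am7 ends at 42.
Beat 38 falls within Am7.

Am7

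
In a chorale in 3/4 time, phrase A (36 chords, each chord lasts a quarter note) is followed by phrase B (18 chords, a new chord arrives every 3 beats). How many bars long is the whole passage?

A: 36 × 1 = 36 beats = 12 bars.
B: 18 × 3 = 54 beats = 18 bars.
Total: 12 + 18 = 30 bars.

30 bars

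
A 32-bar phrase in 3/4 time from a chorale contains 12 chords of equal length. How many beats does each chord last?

8 beats

32 bars × 3 beats/bar = 96 beats total.
96 beats ÷ 12 chords = 8 beats per chord.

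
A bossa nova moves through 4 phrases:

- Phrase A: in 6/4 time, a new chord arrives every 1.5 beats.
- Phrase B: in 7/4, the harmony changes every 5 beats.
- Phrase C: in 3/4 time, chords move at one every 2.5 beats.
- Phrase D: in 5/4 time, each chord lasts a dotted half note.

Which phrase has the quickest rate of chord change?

Phrase A

A: each chord is 1.5 beats in 6/4, so 4 per bar.
B: each chord is 5 beats in 7/4, so 1.4 per bar.
C: each chord is 2.5 beats in 3/4, so 1.2 per bar.
D: each chord is 3 beats in 5/4, so 5/3 per bar.
Fastest is A at 4 chords/bar.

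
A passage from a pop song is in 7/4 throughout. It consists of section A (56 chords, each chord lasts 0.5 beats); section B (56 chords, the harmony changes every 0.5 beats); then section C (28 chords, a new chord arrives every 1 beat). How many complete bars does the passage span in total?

A: 56 × 0.5 = 28 beats = 4 bars.
B: 56 × 0.5 = 28 beats = 4 bars.
C: 28 × 1 = 28 beats = 4 bars.
Total: 4 + 4 + 4 = 12 bars.

12 bars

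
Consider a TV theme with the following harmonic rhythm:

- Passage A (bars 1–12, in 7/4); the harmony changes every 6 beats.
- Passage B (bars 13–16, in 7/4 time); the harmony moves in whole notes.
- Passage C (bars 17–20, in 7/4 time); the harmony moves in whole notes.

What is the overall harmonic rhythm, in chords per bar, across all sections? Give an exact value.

A: 12 × 7 = 84 beats ÷ 6 = 14 chords.
B: 4 × 7 = 28 beats ÷ 4 = 7 chords.
C: 4 × 7 = 28 beats ÷ 4 = 7 chords.
Overall: 28 chords over 20 bars → 28/20 = 1.4 chords per bar.

1.4 chords per bar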